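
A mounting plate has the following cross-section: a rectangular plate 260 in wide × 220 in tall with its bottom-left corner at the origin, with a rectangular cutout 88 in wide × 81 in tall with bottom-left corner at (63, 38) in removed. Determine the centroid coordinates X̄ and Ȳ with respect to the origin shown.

X̄ = 133.27 in, Ȳ = 114.48 in

plate: A = 260 × 220 = 57200.00, centroid at (130.00, 110.00).
hole: A = −(88 × 81) = -7128.00, centroid at (107.00, 78.50).
ΣA = 50072.00 in²
ΣAX̄ = (57200.00)(130.00) + (-7128.00)(107.00) = 6673304.00 in³
ΣAȲ = (57200.00)(110.00) + (-7128.00)(78.50) = 5732452.00 in³
X̄ = 6673304.00 / 50072.00 = 133.27 in
Ȳ = 5732452.00 / 50072.00 = 114.48 in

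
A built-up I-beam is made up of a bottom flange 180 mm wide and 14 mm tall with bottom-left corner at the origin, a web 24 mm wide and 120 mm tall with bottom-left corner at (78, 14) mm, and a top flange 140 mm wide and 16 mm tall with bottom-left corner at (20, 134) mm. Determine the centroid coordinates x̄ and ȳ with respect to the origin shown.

x̄ = 90.00 mm, ȳ = 71.84 mm

Part | A | x̄ᵢ | ȳᵢ | A·x̄ᵢ | A·ȳᵢ
bottom flange | 2520.00 | 90.00 | 7.00 | 226800.00 | 17640.00
web | 2880.00 | 90.00 | 74.00 | 259200.00 | 213120.00
top flange | 2240.00 | 90.00 | 142.00 | 201600.00 | 318080.00
Σ | 7640.00 |  |  | 687600.00 | 548840.00
x̄ = 687600.00 / 7640.00 = 90.00 mm
ȳ = 548840.00 / 7640.00 = 71.84 mm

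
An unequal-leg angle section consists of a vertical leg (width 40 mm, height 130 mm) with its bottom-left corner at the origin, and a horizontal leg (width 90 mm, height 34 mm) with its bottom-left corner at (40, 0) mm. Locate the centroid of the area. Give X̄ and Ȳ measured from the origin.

vertical leg: A = 40 × 130 = 5200.00, centroid at (20.00, 65.00).
horizontal leg: A = 90 × 34 = 3060.00, centroid at (85.00, 17.00).
ΣA = 8260.00 mm², ΣAX̄ = 364100.00 mm³, ΣAȲ = 390020.00 mm³.
X̄ = 364100.00/8260.00 = 44.08 mm; Ȳ = 390020.00/8260.00 = 47.22 mm.

X̄ = 44.08 mm, Ȳ = 47.22 mm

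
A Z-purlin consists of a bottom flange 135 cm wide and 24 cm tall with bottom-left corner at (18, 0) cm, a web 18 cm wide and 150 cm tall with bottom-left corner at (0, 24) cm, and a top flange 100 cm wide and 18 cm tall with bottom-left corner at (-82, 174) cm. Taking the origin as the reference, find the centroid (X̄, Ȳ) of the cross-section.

X̄ = 31.49 cm, Ȳ = 82.12 cm

bottom flange: A = 135 × 24 = 3240.00, centroid at (85.50, 12.00).
web: A = 18 × 150 = 2700.00, centroid at (9.00, 99.00).
top flange: A = 100 × 18 = 1800.00, centroid at (-32.00, 183.00).
ΣA = 7740.00 cm²
ΣAX̄ = (3240.00)(85.50) + (2700.00)(9.00) + (1800.00)(-32.00) = 243720.00 cm³
ΣAȲ = (3240.00)(12.00) + (2700.00)(99.00) + (1800.00)(183.00) = 635580.00 cm³
X̄ = 243720.00 / 7740.00 = 31.49 cm
Ȳ = 635580.00 / 7740.00 = 82.12 cm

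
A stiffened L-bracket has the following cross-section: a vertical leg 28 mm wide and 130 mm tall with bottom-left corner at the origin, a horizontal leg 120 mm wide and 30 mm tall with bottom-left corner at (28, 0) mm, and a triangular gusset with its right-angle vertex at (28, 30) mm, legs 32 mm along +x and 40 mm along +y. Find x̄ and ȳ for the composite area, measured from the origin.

x̄ = 49.81 mm, ȳ = 40.40 mm

Part | A | x̄ᵢ | ȳᵢ | A·x̄ᵢ | A·ȳᵢ
vertical leg | 3640.00 | 14.00 | 65.00 | 50960.00 | 236600.00
horizontal leg | 3600.00 | 88.00 | 15.00 | 316800.00 | 54000.00
gusset | 640.00 | 38.67 | 43.33 | 24746.67 | 27733.33
Σ | 7880.00 |  |  | 392506.67 | 318333.33
x̄ = 392506.67 / 7880.00 = 49.81 mm
ȳ = 318333.33 / 7880.00 = 40.40 mm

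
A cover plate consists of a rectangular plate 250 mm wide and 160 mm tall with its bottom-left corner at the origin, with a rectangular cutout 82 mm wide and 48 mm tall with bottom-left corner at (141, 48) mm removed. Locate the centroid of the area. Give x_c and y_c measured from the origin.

x_c = 118.78 mm, y_c = 80.87 mm

Part | A | x̄ᵢ | ȳᵢ | A·x̄ᵢ | A·ȳᵢ
plate | 40000.00 | 125.00 | 80.00 | 5000000.00 | 3200000.00
hole | -3936.00 | 182.00 | 72.00 | -716352.00 | -283392.00
Σ | 36064.00 |  |  | 4283648.00 | 2916608.00
x_c = 4283648.00 / 36064.00 = 118.78 mm
y_c = 2916608.00 / 36064.00 = 80.87 mm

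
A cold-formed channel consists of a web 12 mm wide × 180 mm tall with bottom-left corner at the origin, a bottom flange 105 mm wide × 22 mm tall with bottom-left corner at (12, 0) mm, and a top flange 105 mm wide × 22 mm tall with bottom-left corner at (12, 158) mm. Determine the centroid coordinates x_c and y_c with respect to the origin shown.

x_c = 45.86 mm, y_c = 90.00 mm

Part | A | x̄ᵢ | ȳᵢ | A·x̄ᵢ | A·ȳᵢ
web | 2160.00 | 6.00 | 90.00 | 12960.00 | 194400.00
bottom flange | 2310.00 | 64.50 | 11.00 | 148995.00 | 25410.00
top flange | 2310.00 | 64.50 | 169.00 | 148995.00 | 390390.00
Σ | 6780.00 |  |  | 310950.00 | 610200.00
x_c = 310950.00 / 6780.00 = 45.86 mm
y_c = 610200.00 / 6780.00 = 90.00 mm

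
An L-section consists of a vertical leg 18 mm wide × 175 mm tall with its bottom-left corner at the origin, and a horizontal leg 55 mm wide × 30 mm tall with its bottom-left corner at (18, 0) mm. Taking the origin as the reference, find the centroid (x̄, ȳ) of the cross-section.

x̄ = 21.55 mm, ȳ = 62.58 mm

vertical leg: A = 18 × 175 = 3150.00, centroid at (9.00, 87.50).
horizontal leg: A = 55 × 30 = 1650.00, centroid at (45.50, 15.00).
ΣA = 4800.00 mm²
ΣAx̄ = (3150.00)(9.00) + (1650.00)(45.50) = 103425.00 mm³
ΣAȳ = (3150.00)(87.50) + (1650.00)(15.00) = 300375.00 mm³
x̄ = 103425.00 / 4800.00 = 21.55 mm
ȳ = 300375.00 / 4800.00 = 62.58 mm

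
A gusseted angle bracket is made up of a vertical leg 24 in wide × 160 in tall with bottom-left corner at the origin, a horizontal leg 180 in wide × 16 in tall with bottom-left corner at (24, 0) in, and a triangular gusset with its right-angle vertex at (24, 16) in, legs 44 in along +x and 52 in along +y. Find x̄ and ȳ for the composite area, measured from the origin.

vertical leg: A = 24 × 160 = 3840.00, centroid at (12.00, 80.00).
horizontal leg: A = 180 × 16 = 2880.00, centroid at (114.00, 8.00).
gusset: A = ½·44·52 = 1144.00, centroid at (38.67, 33.33).
ΣA = 7864.00 in², ΣAx̄ = 418634.67 in³, ΣAȳ = 368373.33 in³.
x̄ = 418634.67/7864.00 = 53.23 in; ȳ = 368373.33/7864.00 = 46.84 in.

x̄ = 53.23 in, ȳ = 46.84 in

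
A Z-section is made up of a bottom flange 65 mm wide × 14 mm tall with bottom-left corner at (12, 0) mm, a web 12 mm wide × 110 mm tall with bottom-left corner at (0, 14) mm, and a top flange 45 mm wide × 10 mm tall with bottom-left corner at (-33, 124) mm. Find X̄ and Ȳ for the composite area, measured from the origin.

X̄ = 16.30 mm, Ȳ = 58.02 mm

bottom flange: A = 65 × 14 = 910.00, centroid at (44.50, 7.00).
web: A = 12 × 110 = 1320.00, centroid at (6.00, 69.00).
top flange: A = 45 × 10 = 450.00, centroid at (-10.50, 129.00).
ΣA = 2680.00 mm², ΣAX̄ = 43690.00 mm³, ΣAȲ = 155500.00 mm³.
X̄ = 43690.00/2680.00 = 16.30 mm; Ȳ = 155500.00/2680.00 = 58.02 mm.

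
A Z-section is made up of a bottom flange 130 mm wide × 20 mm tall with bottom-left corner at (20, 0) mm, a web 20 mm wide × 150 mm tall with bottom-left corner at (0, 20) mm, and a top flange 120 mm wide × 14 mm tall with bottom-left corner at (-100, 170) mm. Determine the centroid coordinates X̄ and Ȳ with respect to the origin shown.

Part | A | x̄ᵢ | ȳᵢ | A·x̄ᵢ | A·ȳᵢ
bottom flange | 2600.00 | 85.00 | 10.00 | 221000.00 | 26000.00
web | 3000.00 | 10.00 | 95.00 | 30000.00 | 285000.00
top flange | 1680.00 | -40.00 | 177.00 | -67200.00 | 297360.00
Σ | 7280.00 |  |  | 183800.00 | 608360.00
X̄ = 183800.00 / 7280.00 = 25.25 mm
Ȳ = 608360.00 / 7280.00 = 83.57 mm

X̄ = 25.25 mm, Ȳ = 83.57 mm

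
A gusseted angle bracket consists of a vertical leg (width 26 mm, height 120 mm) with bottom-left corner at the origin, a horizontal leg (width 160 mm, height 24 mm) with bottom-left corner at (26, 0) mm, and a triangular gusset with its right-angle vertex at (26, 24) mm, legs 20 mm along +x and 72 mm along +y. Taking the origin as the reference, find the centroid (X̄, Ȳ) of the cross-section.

X̄ = 61.34 mm, Ȳ = 34.88 mm

vertical leg: A = 26 × 120 = 3120.00, centroid at (13.00, 60.00).
horizontal leg: A = 160 × 24 = 3840.00, centroid at (106.00, 12.00).
gusset: A = ½·20·72 = 720.00, centroid at (32.67, 48.00).
ΣA = 7680.00 mm², ΣAX̄ = 471120.00 mm³, ΣAȲ = 267840.00 mm³.
X̄ = 471120.00/7680.00 = 61.34 mm; Ȳ = 267840.00/7680.00 = 34.88 mm.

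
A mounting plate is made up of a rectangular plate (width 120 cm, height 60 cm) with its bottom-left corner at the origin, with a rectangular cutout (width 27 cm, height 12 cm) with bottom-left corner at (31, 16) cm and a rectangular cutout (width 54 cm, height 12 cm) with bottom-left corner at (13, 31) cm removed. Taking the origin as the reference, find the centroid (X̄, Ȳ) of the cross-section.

X̄ = 62.89 cm, Ȳ = 29.69 cm

plate: A = 120 × 60 = 7200.00, centroid at (60.00, 30.00).
hole 1: A = −(27 × 12) = -324.00, centroid at (44.50, 22.00).
hole 2: A = −(54 × 12) = -648.00, centroid at (40.00, 37.00).
ΣA = 6228.00 cm²
ΣAX̄ = (7200.00)(60.00) + (-324.00)(44.50) + (-648.00)(40.00) = 391662.00 cm³
ΣAȲ = (7200.00)(30.00) + (-324.00)(22.00) + (-648.00)(37.00) = 184896.00 cm³
X̄ = 391662.00 / 6228.00 = 62.89 cm
Ȳ = 184896.00 / 6228.00 = 29.69 cm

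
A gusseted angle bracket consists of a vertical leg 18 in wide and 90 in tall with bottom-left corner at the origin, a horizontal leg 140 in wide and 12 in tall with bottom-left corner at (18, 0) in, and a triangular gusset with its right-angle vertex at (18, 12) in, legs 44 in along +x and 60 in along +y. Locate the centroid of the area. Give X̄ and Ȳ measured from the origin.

X̄ = 44.49 in, Ȳ = 27.10 in

Part | A | x̄ᵢ | ȳᵢ | A·x̄ᵢ | A·ȳᵢ
vertical leg | 1620.00 | 9.00 | 45.00 | 14580.00 | 72900.00
horizontal leg | 1680.00 | 88.00 | 6.00 | 147840.00 | 10080.00
gusset | 1320.00 | 32.67 | 32.00 | 43120.00 | 42240.00
Σ | 4620.00 |  |  | 205540.00 | 125220.00
X̄ = 205540.00 / 4620.00 = 44.49 in
Ȳ = 125220.00 / 4620.00 = 27.10 in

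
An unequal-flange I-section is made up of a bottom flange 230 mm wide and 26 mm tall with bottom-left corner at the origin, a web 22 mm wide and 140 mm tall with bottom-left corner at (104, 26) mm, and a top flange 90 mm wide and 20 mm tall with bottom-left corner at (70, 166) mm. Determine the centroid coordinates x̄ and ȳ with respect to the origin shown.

bottom flange: A = 230 × 26 = 5980.00, centroid at (115.00, 13.00).
web: A = 22 × 140 = 3080.00, centroid at (115.00, 96.00).
top flange: A = 90 × 20 = 1800.00, centroid at (115.00, 176.00).
ΣA = 10860.00 mm², ΣAx̄ = 1248900.00 mm³, ΣAȳ = 690220.00 mm³.
x̄ = 1248900.00/10860.00 = 115.00 mm; ȳ = 690220.00/10860.00 = 63.56 mm.

x̄ = 115.00 mm, ȳ = 63.56 mm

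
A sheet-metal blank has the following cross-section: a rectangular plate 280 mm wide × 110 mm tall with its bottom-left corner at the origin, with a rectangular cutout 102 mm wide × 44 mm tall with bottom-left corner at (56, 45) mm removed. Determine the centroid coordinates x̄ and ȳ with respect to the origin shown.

Part | A | x̄ᵢ | ȳᵢ | A·x̄ᵢ | A·ȳᵢ
plate | 30800.00 | 140.00 | 55.00 | 4312000.00 | 1694000.00
hole | -4488.00 | 107.00 | 67.00 | -480216.00 | -300696.00
Σ | 26312.00 |  |  | 3831784.00 | 1393304.00
x̄ = 3831784.00 / 26312.00 = 145.63 mm
ȳ = 1393304.00 / 26312.00 = 52.95 mm

x̄ = 145.63 mm, ȳ = 52.95 mm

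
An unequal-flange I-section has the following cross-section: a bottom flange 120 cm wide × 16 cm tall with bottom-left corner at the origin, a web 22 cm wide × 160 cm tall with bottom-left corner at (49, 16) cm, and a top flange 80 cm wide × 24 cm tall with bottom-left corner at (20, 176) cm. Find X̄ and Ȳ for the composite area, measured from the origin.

bottom flange: A = 120 × 16 = 1920.00, centroid at (60.00, 8.00).
web: A = 22 × 160 = 3520.00, centroid at (60.00, 96.00).
top flange: A = 80 × 24 = 1920.00, centroid at (60.00, 188.00).
ΣA = 7360.00 cm², ΣAX̄ = 441600.00 cm³, ΣAȲ = 714240.00 cm³.
X̄ = 441600.00/7360.00 = 60.00 cm; Ȳ = 714240.00/7360.00 = 97.04 cm.

X̄ = 60.00 cm, Ȳ = 97.04 cm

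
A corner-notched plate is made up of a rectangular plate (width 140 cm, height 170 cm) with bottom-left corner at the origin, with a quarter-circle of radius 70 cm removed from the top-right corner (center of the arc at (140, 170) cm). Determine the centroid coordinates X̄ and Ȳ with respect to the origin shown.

plate: A = 140 × 170 = 23800.00, centroid at (70.00, 85.00).
removed quarter-circle: A = −¼π·70² = -3848.45, centroid at (110.29, 140.29).
ΣA = 19951.55 cm², ΣAX̄ = 1241550.19 cm³, ΣAȲ = 1483096.66 cm³.
X̄ = 1241550.19/19951.55 = 62.23 cm; Ȳ = 1483096.66/19951.55 = 74.33 cm.

X̄ = 62.23 cm, Ȳ = 74.33 cm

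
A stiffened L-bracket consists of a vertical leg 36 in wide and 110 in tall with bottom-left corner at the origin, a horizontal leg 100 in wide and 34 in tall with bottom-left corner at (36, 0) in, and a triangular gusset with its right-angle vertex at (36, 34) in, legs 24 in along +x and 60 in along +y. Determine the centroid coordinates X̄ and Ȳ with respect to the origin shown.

X̄ = 48.93 in, Ȳ = 38.92 in

Part | A | x̄ᵢ | ȳᵢ | A·x̄ᵢ | A·ȳᵢ
vertical leg | 3960.00 | 18.00 | 55.00 | 71280.00 | 217800.00
horizontal leg | 3400.00 | 86.00 | 17.00 | 292400.00 | 57800.00
gusset | 720.00 | 44.00 | 54.00 | 31680.00 | 38880.00
Σ | 8080.00 |  |  | 395360.00 | 314480.00
X̄ = 395360.00 / 8080.00 = 48.93 in
Ȳ = 314480.00 / 8080.00 = 38.92 in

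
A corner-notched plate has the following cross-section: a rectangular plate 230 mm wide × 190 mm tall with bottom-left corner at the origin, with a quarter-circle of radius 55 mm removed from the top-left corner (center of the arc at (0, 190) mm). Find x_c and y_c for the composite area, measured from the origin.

Part | A | x̄ᵢ | ȳᵢ | A·x̄ᵢ | A·ȳᵢ
plate | 43700.00 | 115.00 | 95.00 | 5025500.00 | 4151500.00
removed quarter-circle | -2375.83 | 23.34 | 166.66 | -55458.33 | -395949.26
Σ | 41324.17 |  |  | 4970041.67 | 3755550.74
x_c = 4970041.67 / 41324.17 = 120.27 mm
y_c = 3755550.74 / 41324.17 = 90.88 mm

x_c = 120.27 mm, y_c = 90.88 mm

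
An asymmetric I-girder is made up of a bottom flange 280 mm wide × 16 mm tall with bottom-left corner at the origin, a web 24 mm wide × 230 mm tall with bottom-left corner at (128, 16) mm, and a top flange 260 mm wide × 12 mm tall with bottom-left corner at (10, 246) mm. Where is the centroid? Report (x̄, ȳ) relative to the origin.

x̄ = 140.00 mm, ȳ = 117.77 mm

bottom flange: A = 280 × 16 = 4480.00, centroid at (140.00, 8.00).
web: A = 24 × 230 = 5520.00, centroid at (140.00, 131.00).
top flange: A = 260 × 12 = 3120.00, centroid at (140.00, 252.00).
ΣA = 13120.00 mm²
ΣAx̄ = (4480.00)(140.00) + (5520.00)(140.00) + (3120.00)(140.00) = 1836800.00 mm³
ΣAȳ = (4480.00)(8.00) + (5520.00)(131.00) + (3120.00)(252.00) = 1545200.00 mm³
x̄ = 1836800.00 / 13120.00 = 140.00 mm
ȳ = 1545200.00 / 13120.00 = 117.77 mm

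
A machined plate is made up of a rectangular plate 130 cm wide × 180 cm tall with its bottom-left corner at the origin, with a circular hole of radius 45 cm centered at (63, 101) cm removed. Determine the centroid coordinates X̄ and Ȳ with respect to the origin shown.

X̄ = 65.75 cm, Ȳ = 85.89 cm

Part | A | x̄ᵢ | ȳᵢ | A·x̄ᵢ | A·ȳᵢ
plate | 23400.00 | 65.00 | 90.00 | 1521000.00 | 2106000.00
hole | -6361.73 | 63.00 | 101.00 | -400788.68 | -642534.24
Σ | 17038.27 |  |  | 1120211.32 | 1463465.76
X̄ = 1120211.32 / 17038.27 = 65.75 cm
Ȳ = 1463465.76 / 17038.27 = 85.89 cm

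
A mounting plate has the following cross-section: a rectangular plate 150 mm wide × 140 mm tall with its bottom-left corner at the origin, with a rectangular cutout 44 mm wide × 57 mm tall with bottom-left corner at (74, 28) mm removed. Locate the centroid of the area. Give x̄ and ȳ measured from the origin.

plate: A = 150 × 140 = 21000.00, centroid at (75.00, 70.00).
hole: A = −(44 × 57) = -2508.00, centroid at (96.00, 56.50).
ΣA = 18492.00 mm², ΣAx̄ = 1334232.00 mm³, ΣAȳ = 1328298.00 mm³.
x̄ = 1334232.00/18492.00 = 72.15 mm; ȳ = 1328298.00/18492.00 = 71.83 mm.

x̄ = 72.15 mm, ȳ = 71.83 mm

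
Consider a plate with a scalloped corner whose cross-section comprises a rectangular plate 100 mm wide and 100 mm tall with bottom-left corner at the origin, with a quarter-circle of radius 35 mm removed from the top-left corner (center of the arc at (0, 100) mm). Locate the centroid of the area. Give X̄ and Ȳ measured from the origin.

X̄ = 53.74 mm, Ȳ = 46.26 mm

plate: A = 100 × 100 = 10000.00, centroid at (50.00, 50.00).
removed quarter-circle: A = −¼π·35² = -962.11, centroid at (14.85, 85.15).
ΣA = 9037.89 mm²
ΣAX̄ = (10000.00)(50.00) + (-962.11)(14.85) = 485708.33 mm³
ΣAȲ = (10000.00)(50.00) + (-962.11)(85.15) = 418080.39 mm³
X̄ = 485708.33 / 9037.89 = 53.74 mm
Ȳ = 418080.39 / 9037.89 = 46.26 mm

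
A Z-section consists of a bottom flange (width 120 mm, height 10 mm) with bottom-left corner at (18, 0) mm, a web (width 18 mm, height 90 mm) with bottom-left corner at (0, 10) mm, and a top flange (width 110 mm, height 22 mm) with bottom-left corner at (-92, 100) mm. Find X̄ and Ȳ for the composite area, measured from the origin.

X̄ = 3.56 mm, Ȳ = 69.41 mm

Part | A | x̄ᵢ | ȳᵢ | A·x̄ᵢ | A·ȳᵢ
bottom flange | 1200.00 | 78.00 | 5.00 | 93600.00 | 6000.00
web | 1620.00 | 9.00 | 55.00 | 14580.00 | 89100.00
top flange | 2420.00 | -37.00 | 111.00 | -89540.00 | 268620.00
Σ | 5240.00 |  |  | 18640.00 | 363720.00
X̄ = 18640.00 / 5240.00 = 3.56 mm
Ȳ = 363720.00 / 5240.00 = 69.41 mm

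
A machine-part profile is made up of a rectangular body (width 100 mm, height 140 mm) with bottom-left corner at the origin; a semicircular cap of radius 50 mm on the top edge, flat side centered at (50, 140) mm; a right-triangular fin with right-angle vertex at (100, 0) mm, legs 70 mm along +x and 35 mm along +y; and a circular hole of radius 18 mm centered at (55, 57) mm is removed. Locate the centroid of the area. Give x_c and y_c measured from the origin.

Part | A | x̄ᵢ | ȳᵢ | A·x̄ᵢ | A·ȳᵢ
rectangular body | 14000.00 | 50.00 | 70.00 | 700000.00 | 980000.00
semicircular top | 3926.99 | 50.00 | 161.22 | 196349.54 | 633112.05
triangular fin | 1225.00 | 123.33 | 11.67 | 151083.33 | 14291.67
hole | -1017.88 | 55.00 | 57.00 | -55983.18 | -58018.93
Σ | 18134.11 |  |  | 991449.69 | 1569384.78
x_c = 991449.69 / 18134.11 = 54.67 mm
y_c = 1569384.78 / 18134.11 = 86.54 mm

x_c = 54.67 mm, y_c = 86.54 mm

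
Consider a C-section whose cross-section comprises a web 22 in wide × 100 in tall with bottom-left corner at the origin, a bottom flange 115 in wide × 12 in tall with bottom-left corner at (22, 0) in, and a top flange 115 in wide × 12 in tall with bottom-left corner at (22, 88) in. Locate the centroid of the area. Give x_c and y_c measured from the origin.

web: A = 22 × 100 = 2200.00, centroid at (11.00, 50.00).
bottom flange: A = 115 × 12 = 1380.00, centroid at (79.50, 6.00).
top flange: A = 115 × 12 = 1380.00, centroid at (79.50, 94.00).
ΣA = 4960.00 in²
ΣAx_c = (2200.00)(11.00) + (1380.00)(79.50) + (1380.00)(79.50) = 243620.00 in³
ΣAy_c = (2200.00)(50.00) + (1380.00)(6.00) + (1380.00)(94.00) = 248000.00 in³
x_c = 243620.00 / 4960.00 = 49.12 in
y_c = 248000.00 / 4960.00 = 50.00 in

x_c = 49.12 in, y_c = 50.00 in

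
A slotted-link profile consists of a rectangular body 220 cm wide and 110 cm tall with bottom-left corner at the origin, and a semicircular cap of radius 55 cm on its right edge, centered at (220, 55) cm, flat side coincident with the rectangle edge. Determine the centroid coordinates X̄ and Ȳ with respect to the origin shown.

rectangular body: A = 220 × 110 = 24200.00, centroid at (110.00, 55.00).
semicircular end: A = ½π·55² = 4751.66, centroid at (243.34, 55.00).
ΣA = 28951.66 cm², ΣAX̄ = 3818281.62 cm³, ΣAȲ = 1592341.24 cm³.
X̄ = 3818281.62/28951.66 = 131.88 cm; Ȳ = 1592341.24/28951.66 = 55.00 cm.

X̄ = 131.88 cm, Ȳ = 55.00 cm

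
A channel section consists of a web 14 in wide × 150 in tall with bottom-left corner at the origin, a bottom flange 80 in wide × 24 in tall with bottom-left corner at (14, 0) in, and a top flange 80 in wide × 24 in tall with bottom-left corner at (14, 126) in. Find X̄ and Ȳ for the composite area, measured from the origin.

Part | A | x̄ᵢ | ȳᵢ | A·x̄ᵢ | A·ȳᵢ
web | 2100.00 | 7.00 | 75.00 | 14700.00 | 157500.00
bottom flange | 1920.00 | 54.00 | 12.00 | 103680.00 | 23040.00
top flange | 1920.00 | 54.00 | 138.00 | 103680.00 | 264960.00
Σ | 5940.00 |  |  | 222060.00 | 445500.00
X̄ = 222060.00 / 5940.00 = 37.38 in
Ȳ = 445500.00 / 5940.00 = 75.00 in

X̄ = 37.38 in, Ȳ = 75.00 in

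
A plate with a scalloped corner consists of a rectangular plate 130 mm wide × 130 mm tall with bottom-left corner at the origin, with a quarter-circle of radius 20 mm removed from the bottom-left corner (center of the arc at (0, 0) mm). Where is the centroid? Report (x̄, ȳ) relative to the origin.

plate: A = 130 × 130 = 16900.00, centroid at (65.00, 65.00).
removed quarter-circle: A = −¼π·20² = -314.16, centroid at (8.49, 8.49).
ΣA = 16585.84 mm², ΣAx̄ = 1095833.33 mm³, ΣAȳ = 1095833.33 mm³.
x̄ = 1095833.33/16585.84 = 66.07 mm; ȳ = 1095833.33/16585.84 = 66.07 mm.

x̄ = 66.07 mm, ȳ = 66.07 mm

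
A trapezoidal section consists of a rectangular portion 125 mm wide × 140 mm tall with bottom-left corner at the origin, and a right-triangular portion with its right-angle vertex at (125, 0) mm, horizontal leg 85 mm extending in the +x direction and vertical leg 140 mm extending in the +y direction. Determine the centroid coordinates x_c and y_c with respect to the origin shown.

Part | A | x̄ᵢ | ȳᵢ | A·x̄ᵢ | A·ȳᵢ
rectangular portion | 17500.00 | 62.50 | 70.00 | 1093750.00 | 1225000.00
triangular portion | 5950.00 | 153.33 | 46.67 | 912333.33 | 277666.67
Σ | 23450.00 |  |  | 2006083.33 | 1502666.67
x_c = 2006083.33 / 23450.00 = 85.55 mm
y_c = 1502666.67 / 23450.00 = 64.08 mm

x_c = 85.55 mm, y_c = 64.08 mm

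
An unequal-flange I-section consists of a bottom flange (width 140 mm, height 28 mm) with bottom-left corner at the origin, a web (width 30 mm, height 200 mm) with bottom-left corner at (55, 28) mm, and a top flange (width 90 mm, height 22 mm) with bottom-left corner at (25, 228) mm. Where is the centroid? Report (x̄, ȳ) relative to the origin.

x̄ = 70.00 mm, ȳ = 108.92 mm

bottom flange: A = 140 × 28 = 3920.00, centroid at (70.00, 14.00).
web: A = 30 × 200 = 6000.00, centroid at (70.00, 128.00).
top flange: A = 90 × 22 = 1980.00, centroid at (70.00, 239.00).
ΣA = 11900.00 mm², ΣAx̄ = 833000.00 mm³, ΣAȳ = 1296100.00 mm³.
x̄ = 833000.00/11900.00 = 70.00 mm; ȳ = 1296100.00/11900.00 = 108.92 mm.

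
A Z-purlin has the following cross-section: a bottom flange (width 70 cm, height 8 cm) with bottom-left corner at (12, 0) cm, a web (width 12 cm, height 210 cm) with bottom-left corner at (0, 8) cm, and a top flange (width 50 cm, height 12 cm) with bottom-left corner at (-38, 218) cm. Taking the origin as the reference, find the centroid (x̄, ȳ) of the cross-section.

Part | A | x̄ᵢ | ȳᵢ | A·x̄ᵢ | A·ȳᵢ
bottom flange | 560.00 | 47.00 | 4.00 | 26320.00 | 2240.00
web | 2520.00 | 6.00 | 113.00 | 15120.00 | 284760.00
top flange | 600.00 | -13.00 | 224.00 | -7800.00 | 134400.00
Σ | 3680.00 |  |  | 33640.00 | 421400.00
x̄ = 33640.00 / 3680.00 = 9.14 cm
ȳ = 421400.00 / 3680.00 = 114.51 cm

x̄ = 9.14 cm, ȳ = 114.51 cm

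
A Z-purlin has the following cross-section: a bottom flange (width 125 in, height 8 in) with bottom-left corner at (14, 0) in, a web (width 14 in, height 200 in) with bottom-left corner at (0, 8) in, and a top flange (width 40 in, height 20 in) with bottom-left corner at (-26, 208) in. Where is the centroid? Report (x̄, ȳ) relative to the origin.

Part | A | x̄ᵢ | ȳᵢ | A·x̄ᵢ | A·ȳᵢ
bottom flange | 1000.00 | 76.50 | 4.00 | 76500.00 | 4000.00
web | 2800.00 | 7.00 | 108.00 | 19600.00 | 302400.00
top flange | 800.00 | -6.00 | 218.00 | -4800.00 | 174400.00
Σ | 4600.00 |  |  | 91300.00 | 480800.00
x̄ = 91300.00 / 4600.00 = 19.85 in
ȳ = 480800.00 / 4600.00 = 104.52 in

x̄ = 19.85 in, ȳ = 104.52 in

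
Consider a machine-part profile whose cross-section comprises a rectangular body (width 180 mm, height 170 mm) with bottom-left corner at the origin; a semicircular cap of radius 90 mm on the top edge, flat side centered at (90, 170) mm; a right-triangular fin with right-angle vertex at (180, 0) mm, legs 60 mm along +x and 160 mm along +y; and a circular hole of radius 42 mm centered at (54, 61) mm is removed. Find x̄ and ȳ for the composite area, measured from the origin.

x̄ = 107.08 mm, ȳ = 121.37 mm

rectangular body: A = 180 × 170 = 30600.00, centroid at (90.00, 85.00).
semicircular top: A = ½π·90² = 12723.45, centroid at (90.00, 208.20).
triangular fin: A = ½·60·160 = 4800.00, centroid at (200.00, 53.33).
hole: A = −π·42² = -5541.77, centroid at (54.00, 61.00).
ΣA = 42581.68 mm², ΣAx̄ = 4559854.97 mm³, ΣAȳ = 5167938.61 mm³.
x̄ = 4559854.97/42581.68 = 107.08 mm; ȳ = 5167938.61/42581.68 = 121.37 mm.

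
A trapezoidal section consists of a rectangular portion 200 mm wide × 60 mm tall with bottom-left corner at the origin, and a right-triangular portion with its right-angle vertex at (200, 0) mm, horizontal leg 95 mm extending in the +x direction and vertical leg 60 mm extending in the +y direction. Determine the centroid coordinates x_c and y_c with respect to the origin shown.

x_c = 125.27 mm, y_c = 28.08 mm

rectangular portion: A = 200 × 60 = 12000.00, centroid at (100.00, 30.00).
triangular portion: A = ½·95·60 = 2850.00, centroid at (231.67, 20.00).
ΣA = 14850.00 mm²
ΣAx_c = (12000.00)(100.00) + (2850.00)(231.67) = 1860250.00 mm³
ΣAy_c = (12000.00)(30.00) + (2850.00)(20.00) = 417000.00 mm³
x_c = 1860250.00 / 14850.00 = 125.27 mm
y_c = 417000.00 / 14850.00 = 28.08 mm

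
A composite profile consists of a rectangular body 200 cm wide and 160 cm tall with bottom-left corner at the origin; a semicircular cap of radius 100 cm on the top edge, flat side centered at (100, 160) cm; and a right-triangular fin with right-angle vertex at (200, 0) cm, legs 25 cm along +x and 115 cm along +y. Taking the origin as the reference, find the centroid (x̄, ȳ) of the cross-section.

x̄ = 103.17 cm, ȳ = 117.92 cm

Part | A | x̄ᵢ | ȳᵢ | A·x̄ᵢ | A·ȳᵢ
rectangular body | 32000.00 | 100.00 | 80.00 | 3200000.00 | 2560000.00
semicircular top | 15707.96 | 100.00 | 202.44 | 1570796.33 | 3179940.79
triangular fin | 1437.50 | 208.33 | 38.33 | 299479.17 | 55104.17
Σ | 49145.46 |  |  | 5070275.49 | 5795044.96
x̄ = 5070275.49 / 49145.46 = 103.17 cm
ȳ = 5795044.96 / 49145.46 = 117.92 cm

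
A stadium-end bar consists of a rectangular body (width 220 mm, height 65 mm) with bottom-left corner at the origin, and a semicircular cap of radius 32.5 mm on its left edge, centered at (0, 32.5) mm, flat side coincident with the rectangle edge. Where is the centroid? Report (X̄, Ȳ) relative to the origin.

X̄ = 97.13 mm, Ȳ = 32.50 mm

rectangular body: A = 220 × 65 = 14300.00, centroid at (110.00, 32.50).
semicircular end: A = ½π·32.5² = 1659.15, centroid at (-13.79, 32.50).
ΣA = 15959.15 mm²
ΣAX̄ = (14300.00)(110.00) + (1659.15)(-13.79) = 1550114.58 mm³
ΣAȲ = (14300.00)(32.50) + (1659.15)(32.50) = 518672.49 mm³
X̄ = 1550114.58 / 15959.15 = 97.13 mm
Ȳ = 518672.49 / 15959.15 = 32.50 mm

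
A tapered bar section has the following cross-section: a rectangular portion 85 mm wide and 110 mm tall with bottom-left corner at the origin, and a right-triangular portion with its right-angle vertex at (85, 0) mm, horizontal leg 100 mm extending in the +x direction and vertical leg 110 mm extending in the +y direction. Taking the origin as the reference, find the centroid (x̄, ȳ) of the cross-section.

x̄ = 70.59 mm, ȳ = 48.21 mm

rectangular portion: A = 85 × 110 = 9350.00, centroid at (42.50, 55.00).
triangular portion: A = ½·100·110 = 5500.00, centroid at (118.33, 36.67).
ΣA = 14850.00 mm²
ΣAx̄ = (9350.00)(42.50) + (5500.00)(118.33) = 1048208.33 mm³
ΣAȳ = (9350.00)(55.00) + (5500.00)(36.67) = 715916.67 mm³
x̄ = 1048208.33 / 14850.00 = 70.59 mm
ȳ = 715916.67 / 14850.00 = 48.21 mm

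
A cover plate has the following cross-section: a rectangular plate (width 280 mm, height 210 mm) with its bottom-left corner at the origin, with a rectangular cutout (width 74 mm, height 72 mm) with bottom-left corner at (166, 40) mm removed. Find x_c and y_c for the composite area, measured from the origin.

x_c = 133.72 mm, y_c = 107.89 mm

plate: A = 280 × 210 = 58800.00, centroid at (140.00, 105.00).
hole: A = −(74 × 72) = -5328.00, centroid at (203.00, 76.00).
ΣA = 53472.00 mm²
ΣAx_c = (58800.00)(140.00) + (-5328.00)(203.00) = 7150416.00 mm³
ΣAy_c = (58800.00)(105.00) + (-5328.00)(76.00) = 5769072.00 mm³
x_c = 7150416.00 / 53472.00 = 133.72 mm
y_c = 5769072.00 / 53472.00 = 107.89 mm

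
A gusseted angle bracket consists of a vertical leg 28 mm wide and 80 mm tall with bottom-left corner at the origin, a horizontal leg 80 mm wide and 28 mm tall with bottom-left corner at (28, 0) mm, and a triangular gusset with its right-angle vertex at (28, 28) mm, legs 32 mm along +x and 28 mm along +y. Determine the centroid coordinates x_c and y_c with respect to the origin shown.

Part | A | x̄ᵢ | ȳᵢ | A·x̄ᵢ | A·ȳᵢ
vertical leg | 2240.00 | 14.00 | 40.00 | 31360.00 | 89600.00
horizontal leg | 2240.00 | 68.00 | 14.00 | 152320.00 | 31360.00
gusset | 448.00 | 38.67 | 37.33 | 17322.67 | 16725.33
Σ | 4928.00 |  |  | 201002.67 | 137685.33
x_c = 201002.67 / 4928.00 = 40.79 mm
y_c = 137685.33 / 4928.00 = 27.94 mm

x_c = 40.79 mm, y_c = 27.94 mm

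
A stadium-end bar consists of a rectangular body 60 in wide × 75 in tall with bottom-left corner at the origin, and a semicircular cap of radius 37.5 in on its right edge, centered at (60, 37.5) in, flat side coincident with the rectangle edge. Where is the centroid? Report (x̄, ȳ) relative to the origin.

x̄ = 45.12 in, ȳ = 37.50 in

rectangular body: A = 60 × 75 = 4500.00, centroid at (30.00, 37.50).
semicircular end: A = ½π·37.5² = 2208.93, centroid at (75.92, 37.50).
ΣA = 6708.93 in², ΣAx̄ = 302692.19 in³, ΣAȳ = 251584.96 in³.
x̄ = 302692.19/6708.93 = 45.12 in; ȳ = 251584.96/6708.93 = 37.50 in.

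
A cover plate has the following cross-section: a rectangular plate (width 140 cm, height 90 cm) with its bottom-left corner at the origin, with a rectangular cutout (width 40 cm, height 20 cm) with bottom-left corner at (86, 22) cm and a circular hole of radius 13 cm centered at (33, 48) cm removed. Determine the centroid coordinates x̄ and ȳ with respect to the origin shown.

x̄ = 69.19 cm, ȳ = 45.78 cm

plate: A = 140 × 90 = 12600.00, centroid at (70.00, 45.00).
hole 1: A = −(40 × 20) = -800.00, centroid at (106.00, 32.00).
hole 2: A = −π·13² = -530.93, centroid at (33.00, 48.00).
ΣA = 11269.07 cm², ΣAx̄ = 779679.34 cm³, ΣAȳ = 515915.40 cm³.
x̄ = 779679.34/11269.07 = 69.19 cm; ȳ = 515915.40/11269.07 = 45.78 cm.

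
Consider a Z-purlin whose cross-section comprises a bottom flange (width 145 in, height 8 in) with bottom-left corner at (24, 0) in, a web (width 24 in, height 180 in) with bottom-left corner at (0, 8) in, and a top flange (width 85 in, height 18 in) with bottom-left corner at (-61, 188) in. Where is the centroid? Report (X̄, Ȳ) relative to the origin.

bottom flange: A = 145 × 8 = 1160.00, centroid at (96.50, 4.00).
web: A = 24 × 180 = 4320.00, centroid at (12.00, 98.00).
top flange: A = 85 × 18 = 1530.00, centroid at (-18.50, 197.00).
ΣA = 7010.00 in²
ΣAX̄ = (1160.00)(96.50) + (4320.00)(12.00) + (1530.00)(-18.50) = 135475.00 in³
ΣAȲ = (1160.00)(4.00) + (4320.00)(98.00) + (1530.00)(197.00) = 729410.00 in³
X̄ = 135475.00 / 7010.00 = 19.33 in
Ȳ = 729410.00 / 7010.00 = 104.05 in

X̄ = 19.33 in, Ȳ = 104.05 in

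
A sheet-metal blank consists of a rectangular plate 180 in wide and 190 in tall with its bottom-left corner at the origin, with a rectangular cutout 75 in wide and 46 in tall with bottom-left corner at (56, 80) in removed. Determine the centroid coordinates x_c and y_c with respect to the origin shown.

x_c = 89.61 in, y_c = 94.10 in

plate: A = 180 × 190 = 34200.00, centroid at (90.00, 95.00).
hole: A = −(75 × 46) = -3450.00, centroid at (93.50, 103.00).
ΣA = 30750.00 in², ΣAx_c = 2755425.00 in³, ΣAy_c = 2893650.00 in³.
x_c = 2755425.00/30750.00 = 89.61 in; y_c = 2893650.00/30750.00 = 94.10 in.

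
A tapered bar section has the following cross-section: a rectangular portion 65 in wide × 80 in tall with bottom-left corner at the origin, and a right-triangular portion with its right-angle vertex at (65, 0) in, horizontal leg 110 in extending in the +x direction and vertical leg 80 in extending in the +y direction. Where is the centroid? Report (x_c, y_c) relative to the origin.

x_c = 64.20 in, y_c = 33.89 in

rectangular portion: A = 65 × 80 = 5200.00, centroid at (32.50, 40.00).
triangular portion: A = ½·110·80 = 4400.00, centroid at (101.67, 26.67).
ΣA = 9600.00 in², ΣAx_c = 616333.33 in³, ΣAy_c = 325333.33 in³.
x_c = 616333.33/9600.00 = 64.20 in; y_c = 325333.33/9600.00 = 33.89 in.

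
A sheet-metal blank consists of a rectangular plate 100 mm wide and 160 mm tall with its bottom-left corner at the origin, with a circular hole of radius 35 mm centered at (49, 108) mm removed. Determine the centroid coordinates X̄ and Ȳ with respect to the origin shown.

Part | A | x̄ᵢ | ȳᵢ | A·x̄ᵢ | A·ȳᵢ
plate | 16000.00 | 50.00 | 80.00 | 800000.00 | 1280000.00
hole | -3848.45 | 49.00 | 108.00 | -188574.10 | -415632.71
Σ | 12151.55 |  |  | 611425.90 | 864367.29
X̄ = 611425.90 / 12151.55 = 50.32 mm
Ȳ = 864367.29 / 12151.55 = 71.13 mm

X̄ = 50.32 mm, Ȳ = 71.13 mm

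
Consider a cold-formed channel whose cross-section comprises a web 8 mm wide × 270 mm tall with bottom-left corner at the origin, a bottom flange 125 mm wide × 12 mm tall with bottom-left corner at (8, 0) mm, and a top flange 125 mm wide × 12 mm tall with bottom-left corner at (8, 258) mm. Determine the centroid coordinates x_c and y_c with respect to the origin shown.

x_c = 42.66 mm, y_c = 135.00 mm

web: A = 8 × 270 = 2160.00, centroid at (4.00, 135.00).
bottom flange: A = 125 × 12 = 1500.00, centroid at (70.50, 6.00).
top flange: A = 125 × 12 = 1500.00, centroid at (70.50, 264.00).
ΣA = 5160.00 mm², ΣAx_c = 220140.00 mm³, ΣAy_c = 696600.00 mm³.
x_c = 220140.00/5160.00 = 42.66 mm; y_c = 696600.00/5160.00 = 135.00 mm.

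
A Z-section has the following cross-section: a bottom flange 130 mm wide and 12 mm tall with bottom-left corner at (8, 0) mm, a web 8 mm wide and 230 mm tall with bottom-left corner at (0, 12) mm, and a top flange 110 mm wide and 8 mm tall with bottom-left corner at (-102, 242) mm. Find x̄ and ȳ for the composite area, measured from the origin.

x̄ = 18.66 mm, ȳ = 107.36 mm

bottom flange: A = 130 × 12 = 1560.00, centroid at (73.00, 6.00).
web: A = 8 × 230 = 1840.00, centroid at (4.00, 127.00).
top flange: A = 110 × 8 = 880.00, centroid at (-47.00, 246.00).
ΣA = 4280.00 mm²
ΣAx̄ = (1560.00)(73.00) + (1840.00)(4.00) + (880.00)(-47.00) = 79880.00 mm³
ΣAȳ = (1560.00)(6.00) + (1840.00)(127.00) + (880.00)(246.00) = 459520.00 mm³
x̄ = 79880.00 / 4280.00 = 18.66 mm
ȳ = 459520.00 / 4280.00 = 107.36 mm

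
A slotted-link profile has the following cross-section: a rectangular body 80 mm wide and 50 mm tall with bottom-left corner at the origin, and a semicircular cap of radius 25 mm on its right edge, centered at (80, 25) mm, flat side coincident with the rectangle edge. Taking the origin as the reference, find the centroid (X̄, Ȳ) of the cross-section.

rectangular body: A = 80 × 50 = 4000.00, centroid at (40.00, 25.00).
semicircular end: A = ½π·25² = 981.75, centroid at (90.61, 25.00).
ΣA = 4981.75 mm²
ΣAX̄ = (4000.00)(40.00) + (981.75)(90.61) = 248956.48 mm³
ΣAȲ = (4000.00)(25.00) + (981.75)(25.00) = 124543.69 mm³
X̄ = 248956.48 / 4981.75 = 49.97 mm
Ȳ = 124543.69 / 4981.75 = 25.00 mm

X̄ = 49.97 mm, Ȳ = 25.00 mm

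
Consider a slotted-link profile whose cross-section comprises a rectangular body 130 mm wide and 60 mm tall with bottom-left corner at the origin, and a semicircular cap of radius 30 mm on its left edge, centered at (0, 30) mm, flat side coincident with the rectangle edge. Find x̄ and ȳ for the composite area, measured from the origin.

x̄ = 53.07 mm, ȳ = 30.00 mm

Part | A | x̄ᵢ | ȳᵢ | A·x̄ᵢ | A·ȳᵢ
rectangular body | 7800.00 | 65.00 | 30.00 | 507000.00 | 234000.00
semicircular end | 1413.72 | -12.73 | 30.00 | -18000.00 | 42411.50
Σ | 9213.72 |  |  | 489000.00 | 276411.50
x̄ = 489000.00 / 9213.72 = 53.07 mm
ȳ = 276411.50 / 9213.72 = 30.00 mm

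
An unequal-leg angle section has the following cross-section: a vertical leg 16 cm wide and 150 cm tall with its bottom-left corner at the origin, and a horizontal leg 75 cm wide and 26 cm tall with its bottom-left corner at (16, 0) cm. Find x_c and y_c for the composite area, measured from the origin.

x_c = 28.40 cm, y_c = 47.21 cm

vertical leg: A = 16 × 150 = 2400.00, centroid at (8.00, 75.00).
horizontal leg: A = 75 × 26 = 1950.00, centroid at (53.50, 13.00).
ΣA = 4350.00 cm², ΣAx_c = 123525.00 cm³, ΣAy_c = 205350.00 cm³.
x_c = 123525.00/4350.00 = 28.40 cm; y_c = 205350.00/4350.00 = 47.21 cm.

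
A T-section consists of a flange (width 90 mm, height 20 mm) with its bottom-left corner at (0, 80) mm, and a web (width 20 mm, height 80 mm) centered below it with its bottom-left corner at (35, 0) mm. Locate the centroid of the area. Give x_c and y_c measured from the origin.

web: A = 20 × 80 = 1600.00, centroid at (45.00, 40.00).
flange: A = 90 × 20 = 1800.00, centroid at (45.00, 90.00).
ΣA = 3400.00 mm², ΣAx_c = 153000.00 mm³, ΣAy_c = 226000.00 mm³.
x_c = 153000.00/3400.00 = 45.00 mm; y_c = 226000.00/3400.00 = 66.47 mm.

x_c = 45.00 mm, y_c = 66.47 mm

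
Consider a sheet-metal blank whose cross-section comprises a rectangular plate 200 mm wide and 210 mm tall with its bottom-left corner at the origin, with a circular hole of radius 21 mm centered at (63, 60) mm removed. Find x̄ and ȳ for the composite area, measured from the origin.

plate: A = 200 × 210 = 42000.00, centroid at (100.00, 105.00).
hole: A = −π·21² = -1385.44, centroid at (63.00, 60.00).
ΣA = 40614.56 mm², ΣAx̄ = 4112717.13 mm³, ΣAȳ = 4326873.46 mm³.
x̄ = 4112717.13/40614.56 = 101.26 mm; ȳ = 4326873.46/40614.56 = 106.54 mm.

x̄ = 101.26 mm, ȳ = 106.54 mm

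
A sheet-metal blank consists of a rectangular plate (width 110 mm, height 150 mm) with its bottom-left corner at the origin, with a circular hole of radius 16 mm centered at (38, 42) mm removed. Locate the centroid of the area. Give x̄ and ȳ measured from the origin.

plate: A = 110 × 150 = 16500.00, centroid at (55.00, 75.00).
hole: A = −π·16² = -804.25, centroid at (38.00, 42.00).
ΣA = 15695.75 mm²
ΣAx̄ = (16500.00)(55.00) + (-804.25)(38.00) = 876938.59 mm³
ΣAȳ = (16500.00)(75.00) + (-804.25)(42.00) = 1203721.60 mm³
x̄ = 876938.59 / 15695.75 = 55.87 mm
ȳ = 1203721.60 / 15695.75 = 76.69 mm

x̄ = 55.87 mm, ȳ = 76.69 mm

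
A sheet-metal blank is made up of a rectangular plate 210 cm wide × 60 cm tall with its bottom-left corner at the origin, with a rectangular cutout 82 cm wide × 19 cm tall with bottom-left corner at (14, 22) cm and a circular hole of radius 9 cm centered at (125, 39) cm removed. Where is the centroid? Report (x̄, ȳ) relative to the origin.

plate: A = 210 × 60 = 12600.00, centroid at (105.00, 30.00).
hole 1: A = −(82 × 19) = -1558.00, centroid at (55.00, 31.50).
hole 2: A = −π·9² = -254.47, centroid at (125.00, 39.00).
ΣA = 10787.53 cm²
ΣAx̄ = (12600.00)(105.00) + (-1558.00)(55.00) + (-254.47)(125.00) = 1205501.37 cm³
ΣAȳ = (12600.00)(30.00) + (-1558.00)(31.50) + (-254.47)(39.00) = 318998.71 cm³
x̄ = 1205501.37 / 10787.53 = 111.75 cm
ȳ = 318998.71 / 10787.53 = 29.57 cm

x̄ = 111.75 cm, ȳ = 29.57 cm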